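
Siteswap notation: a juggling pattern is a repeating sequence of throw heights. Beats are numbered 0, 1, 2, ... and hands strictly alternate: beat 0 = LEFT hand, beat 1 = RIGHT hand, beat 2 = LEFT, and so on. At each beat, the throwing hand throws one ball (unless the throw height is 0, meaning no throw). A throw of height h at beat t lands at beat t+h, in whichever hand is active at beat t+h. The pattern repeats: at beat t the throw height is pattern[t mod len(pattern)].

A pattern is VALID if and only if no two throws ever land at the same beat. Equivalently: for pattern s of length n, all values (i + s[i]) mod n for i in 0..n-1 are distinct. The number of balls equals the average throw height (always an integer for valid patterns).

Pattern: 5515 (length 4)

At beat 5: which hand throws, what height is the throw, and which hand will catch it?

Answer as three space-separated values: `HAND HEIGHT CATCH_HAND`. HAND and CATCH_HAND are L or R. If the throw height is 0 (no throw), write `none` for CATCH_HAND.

Beat 5: 5 mod 2 = 1, so hand = R
Throw height = pattern[5 mod 4] = pattern[1] = 5
Lands at beat 5+5=10, 10 mod 2 = 0, so catch hand = L

Answer: R 5 L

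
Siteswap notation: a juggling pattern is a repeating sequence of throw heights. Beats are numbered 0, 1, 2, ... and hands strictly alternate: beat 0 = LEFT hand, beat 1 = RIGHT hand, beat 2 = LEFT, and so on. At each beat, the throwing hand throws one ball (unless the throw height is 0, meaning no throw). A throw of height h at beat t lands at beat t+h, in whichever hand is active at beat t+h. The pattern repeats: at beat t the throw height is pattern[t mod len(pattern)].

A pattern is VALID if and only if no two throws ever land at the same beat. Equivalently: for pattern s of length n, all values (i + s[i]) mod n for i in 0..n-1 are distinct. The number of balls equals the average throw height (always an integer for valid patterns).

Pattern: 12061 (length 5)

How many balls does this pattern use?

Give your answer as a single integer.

Answer: 2

Derivation:
Pattern = [1, 2, 0, 6, 1], length n = 5
  position 0: throw height = 1, running sum = 1
  position 1: throw height = 2, running sum = 3
  position 2: throw height = 0, running sum = 3
  position 3: throw height = 6, running sum = 9
  position 4: throw height = 1, running sum = 10
Total sum = 10; balls = sum / n = 10 / 5 = 2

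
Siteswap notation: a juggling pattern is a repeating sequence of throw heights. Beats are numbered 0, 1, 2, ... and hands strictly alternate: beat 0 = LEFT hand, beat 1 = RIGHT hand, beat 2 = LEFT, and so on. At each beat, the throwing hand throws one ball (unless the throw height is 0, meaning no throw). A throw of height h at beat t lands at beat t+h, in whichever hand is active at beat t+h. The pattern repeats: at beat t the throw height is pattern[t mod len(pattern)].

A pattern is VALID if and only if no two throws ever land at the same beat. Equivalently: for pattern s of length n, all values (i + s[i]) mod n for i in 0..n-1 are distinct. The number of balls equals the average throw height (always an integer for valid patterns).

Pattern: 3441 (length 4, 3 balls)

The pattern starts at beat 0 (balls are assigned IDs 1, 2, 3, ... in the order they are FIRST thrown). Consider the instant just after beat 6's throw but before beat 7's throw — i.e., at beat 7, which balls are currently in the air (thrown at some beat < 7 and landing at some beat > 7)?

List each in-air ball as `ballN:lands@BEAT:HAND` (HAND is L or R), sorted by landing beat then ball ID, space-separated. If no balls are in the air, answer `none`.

Answer: ball2:lands@9:R ball3:lands@10:L

Derivation:
Beat 0 (L): throw ball1 h=3 -> lands@3:R; in-air after throw: [b1@3:R]
Beat 1 (R): throw ball2 h=4 -> lands@5:R; in-air after throw: [b1@3:R b2@5:R]
Beat 2 (L): throw ball3 h=4 -> lands@6:L; in-air after throw: [b1@3:R b2@5:R b3@6:L]
Beat 3 (R): throw ball1 h=1 -> lands@4:L; in-air after throw: [b1@4:L b2@5:R b3@6:L]
Beat 4 (L): throw ball1 h=3 -> lands@7:R; in-air after throw: [b2@5:R b3@6:L b1@7:R]
Beat 5 (R): throw ball2 h=4 -> lands@9:R; in-air after throw: [b3@6:L b1@7:R b2@9:R]
Beat 6 (L): throw ball3 h=4 -> lands@10:L; in-air after throw: [b1@7:R b2@9:R b3@10:L]
Beat 7 (R): throw ball1 h=1 -> lands@8:L; in-air after throw: [b1@8:L b2@9:R b3@10:L]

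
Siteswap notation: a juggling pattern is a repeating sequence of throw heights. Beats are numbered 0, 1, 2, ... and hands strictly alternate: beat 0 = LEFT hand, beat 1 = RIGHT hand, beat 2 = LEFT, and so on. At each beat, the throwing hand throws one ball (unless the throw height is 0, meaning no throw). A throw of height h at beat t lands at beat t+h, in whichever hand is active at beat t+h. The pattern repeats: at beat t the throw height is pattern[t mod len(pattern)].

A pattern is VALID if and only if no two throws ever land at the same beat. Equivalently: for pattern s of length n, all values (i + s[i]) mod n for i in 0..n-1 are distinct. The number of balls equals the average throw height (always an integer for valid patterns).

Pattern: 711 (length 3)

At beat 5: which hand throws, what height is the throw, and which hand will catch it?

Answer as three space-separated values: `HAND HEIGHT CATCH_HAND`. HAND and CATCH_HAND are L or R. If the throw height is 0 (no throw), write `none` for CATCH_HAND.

Answer: R 1 L

Derivation:
Beat 5: 5 mod 2 = 1, so hand = R
Throw height = pattern[5 mod 3] = pattern[2] = 1
Lands at beat 5+1=6, 6 mod 2 = 0, so catch hand = L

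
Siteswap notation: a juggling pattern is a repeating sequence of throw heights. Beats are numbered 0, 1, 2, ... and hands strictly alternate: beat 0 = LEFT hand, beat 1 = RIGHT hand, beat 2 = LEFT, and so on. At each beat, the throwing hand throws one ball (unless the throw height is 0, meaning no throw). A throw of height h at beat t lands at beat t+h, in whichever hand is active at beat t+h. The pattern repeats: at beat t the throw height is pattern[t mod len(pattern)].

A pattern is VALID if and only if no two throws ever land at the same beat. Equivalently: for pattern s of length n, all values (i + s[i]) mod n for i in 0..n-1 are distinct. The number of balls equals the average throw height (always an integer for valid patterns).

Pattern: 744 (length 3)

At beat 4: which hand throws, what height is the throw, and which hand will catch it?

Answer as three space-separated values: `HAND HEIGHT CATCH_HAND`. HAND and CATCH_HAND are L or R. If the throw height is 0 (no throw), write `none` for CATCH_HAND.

Answer: L 4 L

Derivation:
Beat 4: 4 mod 2 = 0, so hand = L
Throw height = pattern[4 mod 3] = pattern[1] = 4
Lands at beat 4+4=8, 8 mod 2 = 0, so catch hand = L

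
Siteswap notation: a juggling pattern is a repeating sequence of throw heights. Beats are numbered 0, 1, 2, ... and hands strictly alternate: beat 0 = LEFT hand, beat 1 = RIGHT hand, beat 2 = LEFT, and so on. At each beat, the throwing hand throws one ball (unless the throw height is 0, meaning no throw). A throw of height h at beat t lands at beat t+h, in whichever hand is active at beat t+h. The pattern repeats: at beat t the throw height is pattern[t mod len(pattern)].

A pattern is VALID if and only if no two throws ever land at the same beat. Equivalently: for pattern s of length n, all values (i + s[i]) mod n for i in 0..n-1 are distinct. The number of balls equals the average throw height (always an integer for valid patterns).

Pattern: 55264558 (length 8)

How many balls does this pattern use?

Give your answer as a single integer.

Pattern = [5, 5, 2, 6, 4, 5, 5, 8], length n = 8
  position 0: throw height = 5, running sum = 5
  position 1: throw height = 5, running sum = 10
  position 2: throw height = 2, running sum = 12
  position 3: throw height = 6, running sum = 18
  position 4: throw height = 4, running sum = 22
  position 5: throw height = 5, running sum = 27
  position 6: throw height = 5, running sum = 32
  position 7: throw height = 8, running sum = 40
Total sum = 40; balls = sum / n = 40 / 8 = 5

Answer: 5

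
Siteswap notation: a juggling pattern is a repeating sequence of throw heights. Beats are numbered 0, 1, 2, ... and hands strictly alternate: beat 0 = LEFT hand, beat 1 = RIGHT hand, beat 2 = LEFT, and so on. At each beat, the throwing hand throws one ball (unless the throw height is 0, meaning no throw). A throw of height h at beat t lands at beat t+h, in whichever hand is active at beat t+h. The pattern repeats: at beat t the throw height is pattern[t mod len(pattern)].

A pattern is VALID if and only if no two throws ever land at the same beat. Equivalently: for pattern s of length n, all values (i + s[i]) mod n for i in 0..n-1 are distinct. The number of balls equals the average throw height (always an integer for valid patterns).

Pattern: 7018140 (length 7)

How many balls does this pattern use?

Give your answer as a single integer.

Pattern = [7, 0, 1, 8, 1, 4, 0], length n = 7
  position 0: throw height = 7, running sum = 7
  position 1: throw height = 0, running sum = 7
  position 2: throw height = 1, running sum = 8
  position 3: throw height = 8, running sum = 16
  position 4: throw height = 1, running sum = 17
  position 5: throw height = 4, running sum = 21
  position 6: throw height = 0, running sum = 21
Total sum = 21; balls = sum / n = 21 / 7 = 3

Answer: 3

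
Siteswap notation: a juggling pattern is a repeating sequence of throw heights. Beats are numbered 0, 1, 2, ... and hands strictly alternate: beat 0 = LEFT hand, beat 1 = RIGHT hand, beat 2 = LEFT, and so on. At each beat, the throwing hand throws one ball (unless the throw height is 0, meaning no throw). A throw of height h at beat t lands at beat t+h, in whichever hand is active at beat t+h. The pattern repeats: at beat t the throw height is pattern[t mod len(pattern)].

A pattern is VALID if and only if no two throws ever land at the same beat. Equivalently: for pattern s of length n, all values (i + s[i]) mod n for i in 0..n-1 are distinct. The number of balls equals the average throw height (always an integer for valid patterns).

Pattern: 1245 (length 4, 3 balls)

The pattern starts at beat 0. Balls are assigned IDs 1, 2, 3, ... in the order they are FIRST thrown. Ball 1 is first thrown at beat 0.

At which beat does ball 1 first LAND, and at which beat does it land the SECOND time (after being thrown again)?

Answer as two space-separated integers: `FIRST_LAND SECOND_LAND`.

Answer: 1 3

Derivation:
Beat 0 (L): throw ball1 h=1 -> lands@1:R; in-air after throw: [b1@1:R]
Beat 1 (R): throw ball1 h=2 -> lands@3:R; in-air after throw: [b1@3:R]
Beat 2 (L): throw ball2 h=4 -> lands@6:L; in-air after throw: [b1@3:R b2@6:L]
Beat 3 (R): throw ball1 h=5 -> lands@8:L; in-air after throw: [b2@6:L b1@8:L]
Ball 1: thrown@0 h=1 -> first land @1; rethrown@1 h=2 -> second land @3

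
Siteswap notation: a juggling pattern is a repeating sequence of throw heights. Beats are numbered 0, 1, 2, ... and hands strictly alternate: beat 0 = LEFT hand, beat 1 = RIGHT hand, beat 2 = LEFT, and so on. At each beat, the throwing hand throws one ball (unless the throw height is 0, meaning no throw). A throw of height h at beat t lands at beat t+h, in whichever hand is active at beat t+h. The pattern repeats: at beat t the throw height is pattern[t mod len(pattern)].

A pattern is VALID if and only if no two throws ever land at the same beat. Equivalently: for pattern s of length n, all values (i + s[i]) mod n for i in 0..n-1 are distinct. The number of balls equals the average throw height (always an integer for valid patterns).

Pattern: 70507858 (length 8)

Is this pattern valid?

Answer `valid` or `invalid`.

Answer: invalid

Derivation:
i=0: (i + s[i]) mod n = (0 + 7) mod 8 = 7
i=1: (i + s[i]) mod n = (1 + 0) mod 8 = 1
i=2: (i + s[i]) mod n = (2 + 5) mod 8 = 7
i=3: (i + s[i]) mod n = (3 + 0) mod 8 = 3
i=4: (i + s[i]) mod n = (4 + 7) mod 8 = 3
i=5: (i + s[i]) mod n = (5 + 8) mod 8 = 5
i=6: (i + s[i]) mod n = (6 + 5) mod 8 = 3
i=7: (i + s[i]) mod n = (7 + 8) mod 8 = 7
Residues: [7, 1, 7, 3, 3, 5, 3, 7], distinct: False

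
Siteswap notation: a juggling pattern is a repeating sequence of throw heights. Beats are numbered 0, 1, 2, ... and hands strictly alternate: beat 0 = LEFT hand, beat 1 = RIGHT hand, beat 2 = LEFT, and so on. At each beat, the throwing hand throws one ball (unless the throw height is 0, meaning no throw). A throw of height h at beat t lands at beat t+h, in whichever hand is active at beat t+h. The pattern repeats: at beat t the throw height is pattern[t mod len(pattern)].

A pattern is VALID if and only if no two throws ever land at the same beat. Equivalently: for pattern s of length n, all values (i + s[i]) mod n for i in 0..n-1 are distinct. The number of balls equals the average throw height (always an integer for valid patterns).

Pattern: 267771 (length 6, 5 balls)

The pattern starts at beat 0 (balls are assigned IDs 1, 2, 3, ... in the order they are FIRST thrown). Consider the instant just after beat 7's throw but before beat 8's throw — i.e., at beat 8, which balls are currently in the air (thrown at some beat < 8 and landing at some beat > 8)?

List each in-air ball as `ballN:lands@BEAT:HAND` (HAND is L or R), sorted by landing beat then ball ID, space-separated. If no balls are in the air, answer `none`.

Answer: ball1:lands@9:R ball3:lands@10:L ball4:lands@11:R ball2:lands@13:R

Derivation:
Beat 0 (L): throw ball1 h=2 -> lands@2:L; in-air after throw: [b1@2:L]
Beat 1 (R): throw ball2 h=6 -> lands@7:R; in-air after throw: [b1@2:L b2@7:R]
Beat 2 (L): throw ball1 h=7 -> lands@9:R; in-air after throw: [b2@7:R b1@9:R]
Beat 3 (R): throw ball3 h=7 -> lands@10:L; in-air after throw: [b2@7:R b1@9:R b3@10:L]
Beat 4 (L): throw ball4 h=7 -> lands@11:R; in-air after throw: [b2@7:R b1@9:R b3@10:L b4@11:R]
Beat 5 (R): throw ball5 h=1 -> lands@6:L; in-air after throw: [b5@6:L b2@7:R b1@9:R b3@10:L b4@11:R]
Beat 6 (L): throw ball5 h=2 -> lands@8:L; in-air after throw: [b2@7:R b5@8:L b1@9:R b3@10:L b4@11:R]
Beat 7 (R): throw ball2 h=6 -> lands@13:R; in-air after throw: [b5@8:L b1@9:R b3@10:L b4@11:R b2@13:R]
Beat 8 (L): throw ball5 h=7 -> lands@15:R; in-air after throw: [b1@9:R b3@10:L b4@11:R b2@13:R b5@15:R]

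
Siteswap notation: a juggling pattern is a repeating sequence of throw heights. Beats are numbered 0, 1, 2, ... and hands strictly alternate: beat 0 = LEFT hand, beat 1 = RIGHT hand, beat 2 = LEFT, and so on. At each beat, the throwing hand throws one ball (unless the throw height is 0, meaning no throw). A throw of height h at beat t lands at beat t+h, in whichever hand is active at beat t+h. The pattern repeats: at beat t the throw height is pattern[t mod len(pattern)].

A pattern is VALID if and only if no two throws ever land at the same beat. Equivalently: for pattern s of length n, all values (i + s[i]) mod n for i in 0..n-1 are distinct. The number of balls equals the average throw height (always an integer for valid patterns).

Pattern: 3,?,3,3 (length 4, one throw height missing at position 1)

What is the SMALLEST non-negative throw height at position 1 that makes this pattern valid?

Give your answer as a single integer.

Answer: 3

Derivation:
i=0: (0 + 3) mod 4 = 3
i=1: s[i]=? (unknown)
i=2: (2 + 3) mod 4 = 1
i=3: (3 + 3) mod 4 = 2
Known residues: [1, 2, 3]; need a permutation of 0..3, so missing residue r = 0
Need (1 + s) mod 4 = 0; smallest s = (0 - 1) mod 4 = 3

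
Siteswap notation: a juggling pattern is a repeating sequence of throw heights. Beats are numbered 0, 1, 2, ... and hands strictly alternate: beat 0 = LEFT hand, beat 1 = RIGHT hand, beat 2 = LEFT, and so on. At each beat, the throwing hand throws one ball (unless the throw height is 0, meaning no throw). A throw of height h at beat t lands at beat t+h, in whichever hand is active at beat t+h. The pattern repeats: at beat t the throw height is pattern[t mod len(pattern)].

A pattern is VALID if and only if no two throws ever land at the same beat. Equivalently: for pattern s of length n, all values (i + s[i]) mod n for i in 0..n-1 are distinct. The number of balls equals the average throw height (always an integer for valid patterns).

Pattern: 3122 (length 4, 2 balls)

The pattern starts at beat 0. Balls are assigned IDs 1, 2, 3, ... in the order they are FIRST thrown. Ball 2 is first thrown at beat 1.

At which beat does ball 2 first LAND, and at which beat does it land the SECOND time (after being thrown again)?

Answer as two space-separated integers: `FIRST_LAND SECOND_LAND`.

Answer: 2 4

Derivation:
Beat 0 (L): throw ball1 h=3 -> lands@3:R; in-air after throw: [b1@3:R]
Beat 1 (R): throw ball2 h=1 -> lands@2:L; in-air after throw: [b2@2:L b1@3:R]
Beat 2 (L): throw ball2 h=2 -> lands@4:L; in-air after throw: [b1@3:R b2@4:L]
Beat 3 (R): throw ball1 h=2 -> lands@5:R; in-air after throw: [b2@4:L b1@5:R]
Beat 4 (L): throw ball2 h=3 -> lands@7:R; in-air after throw: [b1@5:R b2@7:R]
Ball 2: thrown@1 h=1 -> first land @2; rethrown@2 h=2 -> second land @4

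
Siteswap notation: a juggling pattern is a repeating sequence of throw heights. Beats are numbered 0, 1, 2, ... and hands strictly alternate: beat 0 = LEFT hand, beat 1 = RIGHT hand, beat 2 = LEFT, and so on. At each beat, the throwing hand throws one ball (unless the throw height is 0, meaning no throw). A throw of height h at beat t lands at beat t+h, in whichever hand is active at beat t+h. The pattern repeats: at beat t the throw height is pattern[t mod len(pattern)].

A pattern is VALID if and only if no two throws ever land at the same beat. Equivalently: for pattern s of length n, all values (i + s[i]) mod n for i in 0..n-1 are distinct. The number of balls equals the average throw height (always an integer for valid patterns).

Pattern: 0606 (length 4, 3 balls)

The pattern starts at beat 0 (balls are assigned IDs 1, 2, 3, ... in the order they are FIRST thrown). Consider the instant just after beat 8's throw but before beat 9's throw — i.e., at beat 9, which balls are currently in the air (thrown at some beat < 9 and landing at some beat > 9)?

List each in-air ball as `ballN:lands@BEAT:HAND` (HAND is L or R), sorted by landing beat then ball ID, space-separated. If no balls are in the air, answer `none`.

Beat 1 (R): throw ball1 h=6 -> lands@7:R; in-air after throw: [b1@7:R]
Beat 3 (R): throw ball2 h=6 -> lands@9:R; in-air after throw: [b1@7:R b2@9:R]
Beat 5 (R): throw ball3 h=6 -> lands@11:R; in-air after throw: [b1@7:R b2@9:R b3@11:R]
Beat 7 (R): throw ball1 h=6 -> lands@13:R; in-air after throw: [b2@9:R b3@11:R b1@13:R]
Beat 9 (R): throw ball2 h=6 -> lands@15:R; in-air after throw: [b3@11:R b1@13:R b2@15:R]

Answer: ball3:lands@11:R ball1:lands@13:R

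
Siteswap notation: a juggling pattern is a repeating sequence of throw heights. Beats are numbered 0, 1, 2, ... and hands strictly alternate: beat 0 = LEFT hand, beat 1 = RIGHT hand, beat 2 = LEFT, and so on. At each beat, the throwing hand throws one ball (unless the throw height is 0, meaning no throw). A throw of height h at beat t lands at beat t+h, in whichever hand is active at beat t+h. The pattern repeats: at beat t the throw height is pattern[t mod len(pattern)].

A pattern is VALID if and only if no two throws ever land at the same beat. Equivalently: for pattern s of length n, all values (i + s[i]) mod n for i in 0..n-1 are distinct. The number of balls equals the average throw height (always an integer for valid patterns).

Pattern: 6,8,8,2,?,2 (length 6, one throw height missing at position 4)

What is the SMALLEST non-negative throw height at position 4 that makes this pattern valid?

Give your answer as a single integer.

i=0: (0 + 6) mod 6 = 0
i=1: (1 + 8) mod 6 = 3
i=2: (2 + 8) mod 6 = 4
i=3: (3 + 2) mod 6 = 5
i=4: s[i]=? (unknown)
i=5: (5 + 2) mod 6 = 1
Known residues: [0, 1, 3, 4, 5]; need a permutation of 0..5, so missing residue r = 2
Need (4 + s) mod 6 = 2; smallest s = (2 - 4) mod 6 = 4

Answer: 4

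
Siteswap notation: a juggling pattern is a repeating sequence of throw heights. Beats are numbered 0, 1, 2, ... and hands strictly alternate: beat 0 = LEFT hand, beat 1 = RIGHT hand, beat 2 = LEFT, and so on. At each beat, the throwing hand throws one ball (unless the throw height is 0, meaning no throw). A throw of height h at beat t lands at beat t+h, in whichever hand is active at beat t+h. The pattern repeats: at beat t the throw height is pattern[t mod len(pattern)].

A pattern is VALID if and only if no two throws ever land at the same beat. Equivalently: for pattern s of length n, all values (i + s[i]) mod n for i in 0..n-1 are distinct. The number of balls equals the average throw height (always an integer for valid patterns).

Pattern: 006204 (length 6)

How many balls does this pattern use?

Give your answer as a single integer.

Answer: 2

Derivation:
Pattern = [0, 0, 6, 2, 0, 4], length n = 6
  position 0: throw height = 0, running sum = 0
  position 1: throw height = 0, running sum = 0
  position 2: throw height = 6, running sum = 6
  position 3: throw height = 2, running sum = 8
  position 4: throw height = 0, running sum = 8
  position 5: throw height = 4, running sum = 12
Total sum = 12; balls = sum / n = 12 / 6 = 2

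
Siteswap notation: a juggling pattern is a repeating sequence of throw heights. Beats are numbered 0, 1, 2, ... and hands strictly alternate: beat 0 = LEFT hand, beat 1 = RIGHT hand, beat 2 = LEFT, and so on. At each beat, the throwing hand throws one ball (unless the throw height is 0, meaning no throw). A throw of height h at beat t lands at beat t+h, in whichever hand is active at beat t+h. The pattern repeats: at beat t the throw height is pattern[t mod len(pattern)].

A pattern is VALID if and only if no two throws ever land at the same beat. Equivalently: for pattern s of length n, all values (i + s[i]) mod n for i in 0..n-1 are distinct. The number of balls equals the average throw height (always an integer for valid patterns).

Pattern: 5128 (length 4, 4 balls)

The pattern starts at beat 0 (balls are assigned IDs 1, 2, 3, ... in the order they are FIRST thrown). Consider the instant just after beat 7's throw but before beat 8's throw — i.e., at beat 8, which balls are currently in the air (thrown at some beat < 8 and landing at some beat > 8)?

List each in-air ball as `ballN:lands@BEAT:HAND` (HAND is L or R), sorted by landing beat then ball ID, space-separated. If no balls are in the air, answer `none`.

Answer: ball2:lands@9:R ball3:lands@11:R ball4:lands@15:R

Derivation:
Beat 0 (L): throw ball1 h=5 -> lands@5:R; in-air after throw: [b1@5:R]
Beat 1 (R): throw ball2 h=1 -> lands@2:L; in-air after throw: [b2@2:L b1@5:R]
Beat 2 (L): throw ball2 h=2 -> lands@4:L; in-air after throw: [b2@4:L b1@5:R]
Beat 3 (R): throw ball3 h=8 -> lands@11:R; in-air after throw: [b2@4:L b1@5:R b3@11:R]
Beat 4 (L): throw ball2 h=5 -> lands@9:R; in-air after throw: [b1@5:R b2@9:R b3@11:R]
Beat 5 (R): throw ball1 h=1 -> lands@6:L; in-air after throw: [b1@6:L b2@9:R b3@11:R]
Beat 6 (L): throw ball1 h=2 -> lands@8:L; in-air after throw: [b1@8:L b2@9:R b3@11:R]
Beat 7 (R): throw ball4 h=8 -> lands@15:R; in-air after throw: [b1@8:L b2@9:R b3@11:R b4@15:R]
Beat 8 (L): throw ball1 h=5 -> lands@13:R; in-air after throw: [b2@9:R b3@11:R b1@13:R b4@15:R]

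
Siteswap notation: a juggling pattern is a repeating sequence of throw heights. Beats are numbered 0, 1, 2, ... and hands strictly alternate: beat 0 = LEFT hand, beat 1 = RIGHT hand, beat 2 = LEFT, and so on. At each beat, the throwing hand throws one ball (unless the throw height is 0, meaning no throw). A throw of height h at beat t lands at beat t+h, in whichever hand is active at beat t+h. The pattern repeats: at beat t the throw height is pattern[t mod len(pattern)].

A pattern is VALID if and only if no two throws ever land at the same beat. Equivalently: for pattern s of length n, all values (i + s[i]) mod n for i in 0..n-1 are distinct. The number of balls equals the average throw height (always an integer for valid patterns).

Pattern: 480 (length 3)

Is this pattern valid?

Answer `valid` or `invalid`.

i=0: (i + s[i]) mod n = (0 + 4) mod 3 = 1
i=1: (i + s[i]) mod n = (1 + 8) mod 3 = 0
i=2: (i + s[i]) mod n = (2 + 0) mod 3 = 2
Residues: [1, 0, 2], distinct: True

Answer: valid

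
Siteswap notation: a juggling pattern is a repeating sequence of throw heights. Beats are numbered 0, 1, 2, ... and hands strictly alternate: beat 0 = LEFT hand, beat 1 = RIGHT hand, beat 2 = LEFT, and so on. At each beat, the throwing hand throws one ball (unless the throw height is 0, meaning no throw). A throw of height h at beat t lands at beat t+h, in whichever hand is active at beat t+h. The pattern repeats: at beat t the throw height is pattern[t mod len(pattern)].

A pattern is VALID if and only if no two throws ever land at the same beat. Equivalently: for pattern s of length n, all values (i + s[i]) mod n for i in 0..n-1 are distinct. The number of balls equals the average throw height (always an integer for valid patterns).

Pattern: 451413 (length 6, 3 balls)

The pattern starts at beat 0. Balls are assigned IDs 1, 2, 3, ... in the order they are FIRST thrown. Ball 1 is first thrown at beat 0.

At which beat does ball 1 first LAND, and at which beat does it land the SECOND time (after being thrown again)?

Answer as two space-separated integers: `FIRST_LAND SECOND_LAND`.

Beat 0 (L): throw ball1 h=4 -> lands@4:L; in-air after throw: [b1@4:L]
Beat 1 (R): throw ball2 h=5 -> lands@6:L; in-air after throw: [b1@4:L b2@6:L]
Beat 2 (L): throw ball3 h=1 -> lands@3:R; in-air after throw: [b3@3:R b1@4:L b2@6:L]
Beat 3 (R): throw ball3 h=4 -> lands@7:R; in-air after throw: [b1@4:L b2@6:L b3@7:R]
Beat 4 (L): throw ball1 h=1 -> lands@5:R; in-air after throw: [b1@5:R b2@6:L b3@7:R]
Beat 5 (R): throw ball1 h=3 -> lands@8:L; in-air after throw: [b2@6:L b3@7:R b1@8:L]
Ball 1: thrown@0 h=4 -> first land @4; rethrown@4 h=1 -> second land @5

Answer: 4 5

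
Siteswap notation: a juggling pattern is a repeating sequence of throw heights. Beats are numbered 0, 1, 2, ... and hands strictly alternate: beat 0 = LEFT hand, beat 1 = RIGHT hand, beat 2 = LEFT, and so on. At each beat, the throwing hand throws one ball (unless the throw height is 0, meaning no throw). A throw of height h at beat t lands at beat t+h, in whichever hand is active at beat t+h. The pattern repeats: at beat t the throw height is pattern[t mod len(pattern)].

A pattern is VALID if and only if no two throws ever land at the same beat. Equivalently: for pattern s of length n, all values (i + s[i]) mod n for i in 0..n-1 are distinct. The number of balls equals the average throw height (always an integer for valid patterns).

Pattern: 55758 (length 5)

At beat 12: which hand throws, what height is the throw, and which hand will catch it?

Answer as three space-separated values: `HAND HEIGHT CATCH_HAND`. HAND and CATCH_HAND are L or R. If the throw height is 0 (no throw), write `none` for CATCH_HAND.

Answer: L 7 R

Derivation:
Beat 12: 12 mod 2 = 0, so hand = L
Throw height = pattern[12 mod 5] = pattern[2] = 7
Lands at beat 12+7=19, 19 mod 2 = 1, so catch hand = R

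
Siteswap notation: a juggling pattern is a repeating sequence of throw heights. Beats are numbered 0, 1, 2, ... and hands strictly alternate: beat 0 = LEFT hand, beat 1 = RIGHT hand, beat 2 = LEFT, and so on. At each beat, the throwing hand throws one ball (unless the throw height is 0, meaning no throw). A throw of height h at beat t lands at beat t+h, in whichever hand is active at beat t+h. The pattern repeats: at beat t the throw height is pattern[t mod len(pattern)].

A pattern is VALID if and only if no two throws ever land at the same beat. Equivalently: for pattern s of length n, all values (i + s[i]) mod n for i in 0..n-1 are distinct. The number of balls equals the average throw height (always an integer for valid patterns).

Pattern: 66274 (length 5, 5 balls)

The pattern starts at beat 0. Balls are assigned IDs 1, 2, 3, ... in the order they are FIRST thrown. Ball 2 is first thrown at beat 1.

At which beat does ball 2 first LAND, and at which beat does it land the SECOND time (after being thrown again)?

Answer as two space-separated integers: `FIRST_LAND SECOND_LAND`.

Answer: 7 9

Derivation:
Beat 0 (L): throw ball1 h=6 -> lands@6:L; in-air after throw: [b1@6:L]
Beat 1 (R): throw ball2 h=6 -> lands@7:R; in-air after throw: [b1@6:L b2@7:R]
Beat 2 (L): throw ball3 h=2 -> lands@4:L; in-air after throw: [b3@4:L b1@6:L b2@7:R]
Beat 3 (R): throw ball4 h=7 -> lands@10:L; in-air after throw: [b3@4:L b1@6:L b2@7:R b4@10:L]
Beat 4 (L): throw ball3 h=4 -> lands@8:L; in-air after throw: [b1@6:L b2@7:R b3@8:L b4@10:L]
Beat 5 (R): throw ball5 h=6 -> lands@11:R; in-air after throw: [b1@6:L b2@7:R b3@8:L b4@10:L b5@11:R]
Beat 6 (L): throw ball1 h=6 -> lands@12:L; in-air after throw: [b2@7:R b3@8:L b4@10:L b5@11:R b1@12:L]
Beat 7 (R): throw ball2 h=2 -> lands@9:R; in-air after throw: [b3@8:L b2@9:R b4@10:L b5@11:R b1@12:L]
Beat 8 (L): throw ball3 h=7 -> lands@15:R; in-air after throw: [b2@9:R b4@10:L b5@11:R b1@12:L b3@15:R]
Beat 9 (R): throw ball2 h=4 -> lands@13:R; in-air after throw: [b4@10:L b5@11:R b1@12:L b2@13:R b3@15:R]
Ball 2: thrown@1 h=6 -> first land @7; rethrown@7 h=2 -> second land @9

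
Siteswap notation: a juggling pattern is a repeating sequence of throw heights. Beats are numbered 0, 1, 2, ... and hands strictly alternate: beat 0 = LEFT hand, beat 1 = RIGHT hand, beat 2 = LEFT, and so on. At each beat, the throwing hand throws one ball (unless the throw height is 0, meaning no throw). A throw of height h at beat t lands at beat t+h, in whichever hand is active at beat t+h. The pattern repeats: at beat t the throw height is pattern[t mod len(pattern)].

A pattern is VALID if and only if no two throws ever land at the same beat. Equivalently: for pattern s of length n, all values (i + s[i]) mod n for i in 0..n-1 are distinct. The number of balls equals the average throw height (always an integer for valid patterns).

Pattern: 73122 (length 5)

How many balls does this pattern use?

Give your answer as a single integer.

Answer: 3

Derivation:
Pattern = [7, 3, 1, 2, 2], length n = 5
  position 0: throw height = 7, running sum = 7
  position 1: throw height = 3, running sum = 10
  position 2: throw height = 1, running sum = 11
  position 3: throw height = 2, running sum = 13
  position 4: throw height = 2, running sum = 15
Total sum = 15; balls = sum / n = 15 / 5 = 3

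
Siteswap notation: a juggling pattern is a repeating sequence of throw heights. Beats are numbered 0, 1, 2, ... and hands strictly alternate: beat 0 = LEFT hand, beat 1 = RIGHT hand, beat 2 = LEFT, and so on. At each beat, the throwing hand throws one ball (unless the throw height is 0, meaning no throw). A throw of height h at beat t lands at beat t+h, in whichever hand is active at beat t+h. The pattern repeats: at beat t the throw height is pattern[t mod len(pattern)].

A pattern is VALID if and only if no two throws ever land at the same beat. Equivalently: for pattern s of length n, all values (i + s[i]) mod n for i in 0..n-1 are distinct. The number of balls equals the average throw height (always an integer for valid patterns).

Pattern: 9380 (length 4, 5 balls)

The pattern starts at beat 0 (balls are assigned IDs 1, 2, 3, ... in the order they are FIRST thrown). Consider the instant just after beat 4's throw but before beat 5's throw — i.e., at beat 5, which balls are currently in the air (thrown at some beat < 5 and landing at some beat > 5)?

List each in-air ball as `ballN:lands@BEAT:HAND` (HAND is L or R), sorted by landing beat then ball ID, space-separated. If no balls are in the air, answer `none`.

Beat 0 (L): throw ball1 h=9 -> lands@9:R; in-air after throw: [b1@9:R]
Beat 1 (R): throw ball2 h=3 -> lands@4:L; in-air after throw: [b2@4:L b1@9:R]
Beat 2 (L): throw ball3 h=8 -> lands@10:L; in-air after throw: [b2@4:L b1@9:R b3@10:L]
Beat 4 (L): throw ball2 h=9 -> lands@13:R; in-air after throw: [b1@9:R b3@10:L b2@13:R]
Beat 5 (R): throw ball4 h=3 -> lands@8:L; in-air after throw: [b4@8:L b1@9:R b3@10:L b2@13:R]

Answer: ball1:lands@9:R ball3:lands@10:L ball2:lands@13:R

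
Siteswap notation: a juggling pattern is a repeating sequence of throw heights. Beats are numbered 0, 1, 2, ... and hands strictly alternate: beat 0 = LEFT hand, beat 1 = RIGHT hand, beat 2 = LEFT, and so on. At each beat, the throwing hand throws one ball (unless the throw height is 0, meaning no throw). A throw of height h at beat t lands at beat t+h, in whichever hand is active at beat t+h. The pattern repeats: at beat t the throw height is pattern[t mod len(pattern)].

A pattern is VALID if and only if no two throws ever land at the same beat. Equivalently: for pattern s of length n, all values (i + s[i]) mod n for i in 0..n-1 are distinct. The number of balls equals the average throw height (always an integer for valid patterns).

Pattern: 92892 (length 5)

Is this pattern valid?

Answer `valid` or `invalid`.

i=0: (i + s[i]) mod n = (0 + 9) mod 5 = 4
i=1: (i + s[i]) mod n = (1 + 2) mod 5 = 3
i=2: (i + s[i]) mod n = (2 + 8) mod 5 = 0
i=3: (i + s[i]) mod n = (3 + 9) mod 5 = 2
i=4: (i + s[i]) mod n = (4 + 2) mod 5 = 1
Residues: [4, 3, 0, 2, 1], distinct: True

Answer: valid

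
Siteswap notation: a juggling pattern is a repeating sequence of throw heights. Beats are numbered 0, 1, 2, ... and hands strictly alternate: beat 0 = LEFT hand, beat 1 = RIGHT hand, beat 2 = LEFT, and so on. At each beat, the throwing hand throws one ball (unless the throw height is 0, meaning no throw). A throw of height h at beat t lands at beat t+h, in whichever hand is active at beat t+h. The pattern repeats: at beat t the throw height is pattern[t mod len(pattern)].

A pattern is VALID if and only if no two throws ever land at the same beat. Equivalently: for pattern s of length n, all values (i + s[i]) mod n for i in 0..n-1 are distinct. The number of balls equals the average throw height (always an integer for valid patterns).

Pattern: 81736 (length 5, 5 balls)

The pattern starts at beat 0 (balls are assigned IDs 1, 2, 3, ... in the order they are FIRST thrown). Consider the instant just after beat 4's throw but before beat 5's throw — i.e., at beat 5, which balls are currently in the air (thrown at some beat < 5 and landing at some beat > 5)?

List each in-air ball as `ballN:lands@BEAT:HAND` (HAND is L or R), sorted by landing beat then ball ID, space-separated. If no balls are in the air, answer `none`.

Answer: ball3:lands@6:L ball1:lands@8:L ball2:lands@9:R ball4:lands@10:L

Derivation:
Beat 0 (L): throw ball1 h=8 -> lands@8:L; in-air after throw: [b1@8:L]
Beat 1 (R): throw ball2 h=1 -> lands@2:L; in-air after throw: [b2@2:L b1@8:L]
Beat 2 (L): throw ball2 h=7 -> lands@9:R; in-air after throw: [b1@8:L b2@9:R]
Beat 3 (R): throw ball3 h=3 -> lands@6:L; in-air after throw: [b3@6:L b1@8:L b2@9:R]
Beat 4 (L): throw ball4 h=6 -> lands@10:L; in-air after throw: [b3@6:L b1@8:L b2@9:R b4@10:L]
Beat 5 (R): throw ball5 h=8 -> lands@13:R; in-air after throw: [b3@6:L b1@8:L b2@9:R b4@10:L b5@13:R]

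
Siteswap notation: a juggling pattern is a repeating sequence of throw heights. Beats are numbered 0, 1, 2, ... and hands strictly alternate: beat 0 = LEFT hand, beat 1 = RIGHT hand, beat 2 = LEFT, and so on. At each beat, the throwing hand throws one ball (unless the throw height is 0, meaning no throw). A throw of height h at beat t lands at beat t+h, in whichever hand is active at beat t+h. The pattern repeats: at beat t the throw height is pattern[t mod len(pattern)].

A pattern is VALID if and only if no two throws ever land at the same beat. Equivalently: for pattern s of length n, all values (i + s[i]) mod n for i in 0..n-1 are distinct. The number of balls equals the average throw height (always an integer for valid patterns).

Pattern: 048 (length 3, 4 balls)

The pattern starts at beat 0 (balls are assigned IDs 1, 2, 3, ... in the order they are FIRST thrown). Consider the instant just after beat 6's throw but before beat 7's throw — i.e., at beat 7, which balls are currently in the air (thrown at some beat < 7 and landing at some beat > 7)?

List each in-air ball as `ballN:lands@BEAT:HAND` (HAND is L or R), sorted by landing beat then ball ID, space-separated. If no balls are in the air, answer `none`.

Beat 1 (R): throw ball1 h=4 -> lands@5:R; in-air after throw: [b1@5:R]
Beat 2 (L): throw ball2 h=8 -> lands@10:L; in-air after throw: [b1@5:R b2@10:L]
Beat 4 (L): throw ball3 h=4 -> lands@8:L; in-air after throw: [b1@5:R b3@8:L b2@10:L]
Beat 5 (R): throw ball1 h=8 -> lands@13:R; in-air after throw: [b3@8:L b2@10:L b1@13:R]
Beat 7 (R): throw ball4 h=4 -> lands@11:R; in-air after throw: [b3@8:L b2@10:L b4@11:R b1@13:R]

Answer: ball3:lands@8:L ball2:lands@10:L ball1:lands@13:R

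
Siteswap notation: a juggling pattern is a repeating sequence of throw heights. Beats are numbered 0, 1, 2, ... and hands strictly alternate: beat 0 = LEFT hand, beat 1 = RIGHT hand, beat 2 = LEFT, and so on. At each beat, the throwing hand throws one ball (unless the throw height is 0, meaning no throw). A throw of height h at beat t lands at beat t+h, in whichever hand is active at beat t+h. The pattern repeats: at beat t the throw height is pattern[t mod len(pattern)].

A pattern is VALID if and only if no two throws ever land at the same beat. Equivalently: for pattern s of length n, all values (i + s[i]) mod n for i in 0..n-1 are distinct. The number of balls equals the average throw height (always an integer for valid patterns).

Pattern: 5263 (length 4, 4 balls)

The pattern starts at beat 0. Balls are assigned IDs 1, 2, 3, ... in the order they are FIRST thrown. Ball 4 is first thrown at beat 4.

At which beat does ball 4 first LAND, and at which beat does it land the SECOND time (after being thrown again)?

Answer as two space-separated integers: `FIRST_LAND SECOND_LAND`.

Beat 0 (L): throw ball1 h=5 -> lands@5:R; in-air after throw: [b1@5:R]
Beat 1 (R): throw ball2 h=2 -> lands@3:R; in-air after throw: [b2@3:R b1@5:R]
Beat 2 (L): throw ball3 h=6 -> lands@8:L; in-air after throw: [b2@3:R b1@5:R b3@8:L]
Beat 3 (R): throw ball2 h=3 -> lands@6:L; in-air after throw: [b1@5:R b2@6:L b3@8:L]
Beat 4 (L): throw ball4 h=5 -> lands@9:R; in-air after throw: [b1@5:R b2@6:L b3@8:L b4@9:R]
Beat 5 (R): throw ball1 h=2 -> lands@7:R; in-air after throw: [b2@6:L b1@7:R b3@8:L b4@9:R]
Beat 6 (L): throw ball2 h=6 -> lands@12:L; in-air after throw: [b1@7:R b3@8:L b4@9:R b2@12:L]
Beat 7 (R): throw ball1 h=3 -> lands@10:L; in-air after throw: [b3@8:L b4@9:R b1@10:L b2@12:L]
Beat 8 (L): throw ball3 h=5 -> lands@13:R; in-air after throw: [b4@9:R b1@10:L b2@12:L b3@13:R]
Beat 9 (R): throw ball4 h=2 -> lands@11:R; in-air after throw: [b1@10:L b4@11:R b2@12:L b3@13:R]
Beat 10 (L): throw ball1 h=6 -> lands@16:L; in-air after throw: [b4@11:R b2@12:L b3@13:R b1@16:L]
Beat 11 (R): throw ball4 h=3 -> lands@14:L; in-air after throw: [b2@12:L b3@13:R b4@14:L b1@16:L]
Ball 4: thrown@4 h=5 -> first land @9; rethrown@9 h=2 -> second land @11

Answer: 9 11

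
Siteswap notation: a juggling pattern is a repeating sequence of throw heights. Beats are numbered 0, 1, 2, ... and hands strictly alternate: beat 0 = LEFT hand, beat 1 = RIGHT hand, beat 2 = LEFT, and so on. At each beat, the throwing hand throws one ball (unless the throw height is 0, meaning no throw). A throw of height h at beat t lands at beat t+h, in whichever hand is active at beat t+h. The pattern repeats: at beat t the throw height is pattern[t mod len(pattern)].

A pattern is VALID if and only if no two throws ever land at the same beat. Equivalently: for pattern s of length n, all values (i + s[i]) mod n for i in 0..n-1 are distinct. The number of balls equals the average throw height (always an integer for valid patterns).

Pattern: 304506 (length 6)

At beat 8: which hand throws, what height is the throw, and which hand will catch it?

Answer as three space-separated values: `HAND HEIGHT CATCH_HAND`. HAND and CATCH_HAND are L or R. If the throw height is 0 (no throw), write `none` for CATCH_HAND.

Answer: L 4 L

Derivation:
Beat 8: 8 mod 2 = 0, so hand = L
Throw height = pattern[8 mod 6] = pattern[2] = 4
Lands at beat 8+4=12, 12 mod 2 = 0, so catch hand = L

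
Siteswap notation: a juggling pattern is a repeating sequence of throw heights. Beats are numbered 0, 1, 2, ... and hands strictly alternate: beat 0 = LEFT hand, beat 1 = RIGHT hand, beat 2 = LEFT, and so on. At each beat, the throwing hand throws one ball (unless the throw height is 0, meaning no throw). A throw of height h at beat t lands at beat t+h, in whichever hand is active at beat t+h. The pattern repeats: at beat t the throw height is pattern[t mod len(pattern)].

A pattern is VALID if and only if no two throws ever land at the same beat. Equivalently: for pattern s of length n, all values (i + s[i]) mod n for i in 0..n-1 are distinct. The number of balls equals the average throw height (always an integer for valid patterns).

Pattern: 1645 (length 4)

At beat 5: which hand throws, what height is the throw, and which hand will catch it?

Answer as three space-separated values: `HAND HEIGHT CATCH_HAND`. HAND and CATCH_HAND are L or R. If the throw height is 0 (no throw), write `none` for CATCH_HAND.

Answer: R 6 R

Derivation:
Beat 5: 5 mod 2 = 1, so hand = R
Throw height = pattern[5 mod 4] = pattern[1] = 6
Lands at beat 5+6=11, 11 mod 2 = 1, so catch hand = R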